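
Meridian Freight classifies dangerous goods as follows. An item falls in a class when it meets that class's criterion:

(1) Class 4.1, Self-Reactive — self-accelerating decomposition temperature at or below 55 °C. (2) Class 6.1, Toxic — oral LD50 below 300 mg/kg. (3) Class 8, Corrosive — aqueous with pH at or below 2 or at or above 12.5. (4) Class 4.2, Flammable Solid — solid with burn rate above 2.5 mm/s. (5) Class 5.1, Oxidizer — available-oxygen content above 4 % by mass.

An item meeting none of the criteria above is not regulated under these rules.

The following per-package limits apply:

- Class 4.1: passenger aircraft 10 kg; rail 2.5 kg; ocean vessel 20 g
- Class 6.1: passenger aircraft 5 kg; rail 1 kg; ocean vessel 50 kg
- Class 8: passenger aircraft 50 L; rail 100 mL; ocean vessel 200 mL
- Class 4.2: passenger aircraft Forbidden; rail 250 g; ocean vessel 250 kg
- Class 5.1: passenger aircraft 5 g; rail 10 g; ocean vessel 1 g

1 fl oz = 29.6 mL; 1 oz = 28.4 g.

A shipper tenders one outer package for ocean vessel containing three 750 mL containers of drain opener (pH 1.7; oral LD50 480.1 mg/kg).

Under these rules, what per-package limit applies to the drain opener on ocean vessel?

200 mL

With pH 1.7 (≤ 2), the drain opener falls in Class 8.
The ocean vessel limit for Class 8 is 200 mL.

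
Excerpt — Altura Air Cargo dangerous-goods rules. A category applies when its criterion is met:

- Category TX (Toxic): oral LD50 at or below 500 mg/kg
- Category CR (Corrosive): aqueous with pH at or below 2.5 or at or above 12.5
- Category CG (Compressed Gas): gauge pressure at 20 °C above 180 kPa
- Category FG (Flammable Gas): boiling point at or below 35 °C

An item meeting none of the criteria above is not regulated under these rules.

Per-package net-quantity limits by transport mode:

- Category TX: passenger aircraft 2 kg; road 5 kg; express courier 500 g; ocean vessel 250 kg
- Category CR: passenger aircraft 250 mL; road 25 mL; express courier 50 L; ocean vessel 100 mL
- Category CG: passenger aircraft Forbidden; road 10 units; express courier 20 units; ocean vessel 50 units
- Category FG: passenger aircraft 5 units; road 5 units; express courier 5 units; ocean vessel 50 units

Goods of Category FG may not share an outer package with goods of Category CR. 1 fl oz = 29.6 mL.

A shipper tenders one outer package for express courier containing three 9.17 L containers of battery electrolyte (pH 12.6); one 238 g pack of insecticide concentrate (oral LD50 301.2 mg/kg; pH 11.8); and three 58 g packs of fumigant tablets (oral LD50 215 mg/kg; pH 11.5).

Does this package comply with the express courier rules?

The battery electrolyte has pH 12.6, which is ≥ 12.5, so it is Category CR (Corrosive).
The insecticide concentrate has oral LD50 301.2 mg/kg, which is ≤ 500 mg/kg, so it is Category TX (Toxic).
The fumigant tablets have oral LD50 215 mg/kg, which is ≤ 500 mg/kg, so they are Category TX (Toxic).
Total Category TX: 238 g + (three 58 g packs = 174 g) = 412 g.
412 g ≤ 500 g (express courier limit, Category TX) — within limit.
Category CR quantity: three 9.17 L containers = 27.51 L.
27.51 L is within the express courier limit of 50 L for Category CR.
The segregation rule (Category FG with Category CR) does not apply to Category TX with Category CR.
Every hazard category is within its express courier limit and no segregation rule is violated.

Yes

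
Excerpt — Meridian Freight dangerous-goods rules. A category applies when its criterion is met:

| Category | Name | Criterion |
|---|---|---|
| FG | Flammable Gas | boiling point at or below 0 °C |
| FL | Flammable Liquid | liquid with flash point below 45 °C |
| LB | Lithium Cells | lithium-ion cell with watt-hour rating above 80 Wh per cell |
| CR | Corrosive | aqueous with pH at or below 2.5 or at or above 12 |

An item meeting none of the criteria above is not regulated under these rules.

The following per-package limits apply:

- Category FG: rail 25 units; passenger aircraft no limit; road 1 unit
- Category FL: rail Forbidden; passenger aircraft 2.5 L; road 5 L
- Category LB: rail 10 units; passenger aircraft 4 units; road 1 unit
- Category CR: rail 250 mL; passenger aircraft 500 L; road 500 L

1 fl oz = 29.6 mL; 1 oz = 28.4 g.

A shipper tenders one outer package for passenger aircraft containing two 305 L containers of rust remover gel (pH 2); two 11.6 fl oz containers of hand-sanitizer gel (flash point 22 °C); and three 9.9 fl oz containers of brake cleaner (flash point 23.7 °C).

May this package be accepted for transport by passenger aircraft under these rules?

No

With pH 2 (≤ 2.5), the rust remover gel falls in Category CR.
With flash point 22 °C (< 45 °C), the hand-sanitizer gel falls in Category FL.
Brake cleaner: flash point 23.7 °C < 45 °C → Category FL (Flammable Liquid).
Total Category FL: (two 11.6 fl oz containers = 686.72 mL) + (three 9.9 fl oz containers = 879.12 mL) = 1565.84 mL.
That is within the Category FL passenger aircraft limit of 2.5 L.
Category CR quantity: two 305 L containers = 610 L.
610 L exceeds the passenger aircraft limit of 500 L for Category CR.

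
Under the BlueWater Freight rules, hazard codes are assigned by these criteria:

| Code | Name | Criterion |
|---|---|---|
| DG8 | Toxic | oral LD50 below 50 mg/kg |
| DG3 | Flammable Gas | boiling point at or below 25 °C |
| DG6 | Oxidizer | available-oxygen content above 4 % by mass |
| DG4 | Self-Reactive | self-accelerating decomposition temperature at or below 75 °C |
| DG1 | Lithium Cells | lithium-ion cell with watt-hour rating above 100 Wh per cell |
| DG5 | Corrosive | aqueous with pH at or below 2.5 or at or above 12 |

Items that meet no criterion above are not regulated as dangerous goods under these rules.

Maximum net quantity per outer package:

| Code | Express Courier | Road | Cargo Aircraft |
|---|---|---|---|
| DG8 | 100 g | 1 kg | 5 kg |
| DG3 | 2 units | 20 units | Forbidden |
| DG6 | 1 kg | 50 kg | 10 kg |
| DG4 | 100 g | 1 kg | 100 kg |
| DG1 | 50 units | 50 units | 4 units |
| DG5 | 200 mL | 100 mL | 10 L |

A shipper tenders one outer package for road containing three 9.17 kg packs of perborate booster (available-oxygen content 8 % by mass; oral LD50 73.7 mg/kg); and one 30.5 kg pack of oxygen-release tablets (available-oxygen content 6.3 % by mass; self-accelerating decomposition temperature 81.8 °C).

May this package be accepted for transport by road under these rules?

No

Available-oxygen content 8 % by mass meets the Code DG6 criterion (Oxidizer), so the perborate booster is Code DG6.
Available-oxygen content 6.3 % by mass meets the Code DG6 criterion (Oxidizer), so the oxygen-release tablets are Code DG6.
Code DG6 net quantity: (three 9.17 kg packs = 27.51 kg) + 30.5 kg = 58.01 kg.
That exceeds the Code DG6 road limit of 50 kg.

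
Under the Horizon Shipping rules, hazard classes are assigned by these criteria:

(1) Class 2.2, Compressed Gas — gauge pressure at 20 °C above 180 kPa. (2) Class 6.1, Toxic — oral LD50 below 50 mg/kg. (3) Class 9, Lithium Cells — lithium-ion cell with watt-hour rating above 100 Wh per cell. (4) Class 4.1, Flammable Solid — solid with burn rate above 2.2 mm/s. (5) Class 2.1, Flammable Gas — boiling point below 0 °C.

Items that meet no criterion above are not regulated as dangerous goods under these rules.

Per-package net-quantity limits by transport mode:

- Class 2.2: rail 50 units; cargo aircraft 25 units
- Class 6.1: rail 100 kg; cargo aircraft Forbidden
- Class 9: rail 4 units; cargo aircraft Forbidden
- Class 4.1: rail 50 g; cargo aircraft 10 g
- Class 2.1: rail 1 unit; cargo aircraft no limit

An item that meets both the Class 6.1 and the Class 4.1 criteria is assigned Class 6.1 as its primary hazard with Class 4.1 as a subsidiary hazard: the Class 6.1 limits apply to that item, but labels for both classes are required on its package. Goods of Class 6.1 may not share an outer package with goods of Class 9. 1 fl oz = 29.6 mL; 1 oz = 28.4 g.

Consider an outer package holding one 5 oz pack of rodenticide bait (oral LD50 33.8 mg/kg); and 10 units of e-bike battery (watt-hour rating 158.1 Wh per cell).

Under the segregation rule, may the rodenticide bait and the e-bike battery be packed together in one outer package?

No

With oral LD50 33.8 mg/kg (< 50 mg/kg), the rodenticide bait falls in Class 6.1.
E-bike battery: watt-hour rating 158.1 Wh per cell > 100 Wh per cell → Class 9 (Lithium Cells).
Class 6.1 and Class 9 may not share an outer package.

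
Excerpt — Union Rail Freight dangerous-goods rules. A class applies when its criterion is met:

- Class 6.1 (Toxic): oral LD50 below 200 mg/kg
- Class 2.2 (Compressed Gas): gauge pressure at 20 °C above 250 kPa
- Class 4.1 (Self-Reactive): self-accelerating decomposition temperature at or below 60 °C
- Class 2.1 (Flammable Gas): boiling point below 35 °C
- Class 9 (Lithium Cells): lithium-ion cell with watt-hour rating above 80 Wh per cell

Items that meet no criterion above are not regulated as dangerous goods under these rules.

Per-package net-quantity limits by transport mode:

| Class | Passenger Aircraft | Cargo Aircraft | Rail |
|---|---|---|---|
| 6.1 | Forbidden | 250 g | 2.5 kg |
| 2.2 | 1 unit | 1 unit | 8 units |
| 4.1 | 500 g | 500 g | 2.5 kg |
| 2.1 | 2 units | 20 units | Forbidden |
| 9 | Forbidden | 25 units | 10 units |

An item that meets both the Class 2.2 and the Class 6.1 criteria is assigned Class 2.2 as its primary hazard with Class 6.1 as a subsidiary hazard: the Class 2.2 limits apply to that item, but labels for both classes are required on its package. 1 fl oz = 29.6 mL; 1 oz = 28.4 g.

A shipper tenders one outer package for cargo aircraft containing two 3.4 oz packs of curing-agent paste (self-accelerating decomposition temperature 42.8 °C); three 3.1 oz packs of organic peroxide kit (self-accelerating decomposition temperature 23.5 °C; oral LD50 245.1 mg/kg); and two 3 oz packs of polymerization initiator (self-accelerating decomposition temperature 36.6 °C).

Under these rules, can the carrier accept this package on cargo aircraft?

No

Curing-agent paste: self-accelerating decomposition temperature 42.8 °C ≤ 60 °C → Class 4.1 (Self-Reactive).
The organic peroxide kit has self-accelerating decomposition temperature 23.5 °C, which is ≤ 60 °C, so it is Class 4.1 (Self-Reactive).
Polymerization initiator: self-accelerating decomposition temperature 36.6 °C ≤ 60 °C → Class 4.1 (Self-Reactive).
Total Class 4.1: (two 3.4 oz packs = 193.12 g) + (three 3.1 oz packs = 264.12 g) + (two 3 oz packs = 170.4 g) = 627.64 g.
627.64 g > 500 g (cargo aircraft limit, Class 4.1) — over the limit.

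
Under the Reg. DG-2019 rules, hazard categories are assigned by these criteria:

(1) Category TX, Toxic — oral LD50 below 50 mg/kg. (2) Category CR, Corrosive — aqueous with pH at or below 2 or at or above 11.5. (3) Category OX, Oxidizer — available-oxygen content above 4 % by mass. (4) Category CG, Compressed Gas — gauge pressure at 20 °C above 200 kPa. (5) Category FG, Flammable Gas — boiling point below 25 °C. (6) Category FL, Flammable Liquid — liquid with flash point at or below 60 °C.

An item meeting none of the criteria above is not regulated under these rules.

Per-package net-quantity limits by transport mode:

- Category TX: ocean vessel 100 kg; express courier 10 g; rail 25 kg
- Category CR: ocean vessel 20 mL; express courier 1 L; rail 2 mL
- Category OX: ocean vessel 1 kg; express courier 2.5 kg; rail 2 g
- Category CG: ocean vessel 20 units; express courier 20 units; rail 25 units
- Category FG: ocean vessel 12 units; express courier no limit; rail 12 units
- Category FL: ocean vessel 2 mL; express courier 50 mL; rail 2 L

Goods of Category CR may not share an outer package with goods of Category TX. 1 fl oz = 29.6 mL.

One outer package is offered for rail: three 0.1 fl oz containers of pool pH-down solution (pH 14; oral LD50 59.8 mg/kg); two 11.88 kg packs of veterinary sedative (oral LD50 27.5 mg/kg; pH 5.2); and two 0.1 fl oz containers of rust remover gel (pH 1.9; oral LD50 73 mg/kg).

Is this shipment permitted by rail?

No

pH 14 meets the Category CR criterion (Corrosive), so the pool pH-down solution is Category CR.
The veterinary sedative has oral LD50 27.5 mg/kg, which is < 50 mg/kg, so it is Category TX (Toxic).
Rust remover gel: pH 1.9 ≤ 2 → Category CR (Corrosive).
Total Category CR: (three 0.1 fl oz containers = 8.88 mL) + (two 0.1 fl oz containers = 5.92 mL) = 14.8 mL.
14.8 mL exceeds the rail limit of 2 mL for Category CR.
Category TX quantity: two 11.88 kg packs = 23.76 kg.
23.76 kg ≤ 25 kg (rail limit, Category TX) — within limit.
Category CR and Category TX may not share an outer package.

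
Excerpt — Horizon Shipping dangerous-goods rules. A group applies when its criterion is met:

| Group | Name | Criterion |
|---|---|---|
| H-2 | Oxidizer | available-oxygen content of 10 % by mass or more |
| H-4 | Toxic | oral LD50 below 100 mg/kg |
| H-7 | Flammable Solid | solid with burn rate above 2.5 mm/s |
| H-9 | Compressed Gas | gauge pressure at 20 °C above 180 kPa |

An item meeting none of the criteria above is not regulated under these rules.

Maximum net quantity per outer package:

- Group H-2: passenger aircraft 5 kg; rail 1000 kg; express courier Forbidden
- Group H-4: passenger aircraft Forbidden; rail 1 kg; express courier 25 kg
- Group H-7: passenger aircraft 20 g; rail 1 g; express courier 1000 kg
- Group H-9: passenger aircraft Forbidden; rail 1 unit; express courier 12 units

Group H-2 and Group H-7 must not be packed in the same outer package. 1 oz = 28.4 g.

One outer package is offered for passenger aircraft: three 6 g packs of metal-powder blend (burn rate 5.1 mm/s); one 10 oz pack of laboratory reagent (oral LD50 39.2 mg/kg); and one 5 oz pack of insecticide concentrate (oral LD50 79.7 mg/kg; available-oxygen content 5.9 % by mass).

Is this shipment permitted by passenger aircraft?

With burn rate 5.1 mm/s (> 2.5 mm/s), the metal-powder blend falls in Group H-7.
With oral LD50 39.2 mg/kg (< 100 mg/kg), the laboratory reagent falls in Group H-4.
The insecticide concentrate has oral LD50 79.7 mg/kg, which is < 100 mg/kg, so it is Group H-4 (Toxic).
Group H-4 net quantity: (one 10 oz pack = 284 g) + (one 5 oz pack = 142 g) = 426 g.
By passenger aircraft, Group H-4 is Forbidden regardless of quantity.
Group H-7 quantity: three 6 g packs = 18 g.
18 g is within the passenger aircraft limit of 20 g for Group H-7.
The segregation rule (Group H-2 with Group H-7) does not apply to Group H-4 with Group H-7.

No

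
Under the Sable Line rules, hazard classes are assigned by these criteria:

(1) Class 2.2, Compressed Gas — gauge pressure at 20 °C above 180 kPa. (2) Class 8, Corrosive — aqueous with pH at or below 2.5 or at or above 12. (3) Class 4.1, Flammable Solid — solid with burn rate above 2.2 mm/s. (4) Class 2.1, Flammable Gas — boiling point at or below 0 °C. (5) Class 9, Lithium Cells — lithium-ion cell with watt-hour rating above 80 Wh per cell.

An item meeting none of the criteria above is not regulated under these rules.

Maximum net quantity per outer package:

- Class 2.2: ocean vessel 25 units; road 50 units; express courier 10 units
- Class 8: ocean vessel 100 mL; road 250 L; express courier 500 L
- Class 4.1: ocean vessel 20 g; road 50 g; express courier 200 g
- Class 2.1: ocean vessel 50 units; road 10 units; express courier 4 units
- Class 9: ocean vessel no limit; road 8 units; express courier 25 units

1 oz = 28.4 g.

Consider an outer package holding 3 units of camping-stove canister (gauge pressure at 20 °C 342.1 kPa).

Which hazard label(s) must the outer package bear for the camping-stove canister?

With gauge pressure at 20 °C 342.1 kPa (> 180 kPa), the camping-stove canister falls in Class 2.2.
Only the Class 2.2 label is required.

Class 2.2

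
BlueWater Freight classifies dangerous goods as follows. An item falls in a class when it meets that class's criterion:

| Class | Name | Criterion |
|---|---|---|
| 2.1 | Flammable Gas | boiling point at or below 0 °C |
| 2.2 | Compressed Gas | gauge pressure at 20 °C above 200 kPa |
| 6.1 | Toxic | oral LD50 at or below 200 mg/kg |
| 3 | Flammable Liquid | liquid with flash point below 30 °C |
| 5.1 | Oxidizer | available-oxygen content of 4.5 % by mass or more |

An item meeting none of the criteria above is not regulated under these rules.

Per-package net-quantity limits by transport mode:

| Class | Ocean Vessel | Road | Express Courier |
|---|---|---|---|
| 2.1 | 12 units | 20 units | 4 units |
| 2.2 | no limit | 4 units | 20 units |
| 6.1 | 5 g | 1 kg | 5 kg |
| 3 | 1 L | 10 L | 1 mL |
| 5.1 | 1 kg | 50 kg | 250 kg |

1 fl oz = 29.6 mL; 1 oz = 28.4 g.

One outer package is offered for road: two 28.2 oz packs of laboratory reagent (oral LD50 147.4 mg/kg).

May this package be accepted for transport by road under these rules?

Oral LD50 147.4 mg/kg meets the Class 6.1 criterion (Toxic), so the laboratory reagent is Class 6.1.
Class 6.1 quantity: two 28.2 oz packs = 1601.76 g.
1601.76 g > 1 kg (road limit, Class 6.1) — over the limit.

No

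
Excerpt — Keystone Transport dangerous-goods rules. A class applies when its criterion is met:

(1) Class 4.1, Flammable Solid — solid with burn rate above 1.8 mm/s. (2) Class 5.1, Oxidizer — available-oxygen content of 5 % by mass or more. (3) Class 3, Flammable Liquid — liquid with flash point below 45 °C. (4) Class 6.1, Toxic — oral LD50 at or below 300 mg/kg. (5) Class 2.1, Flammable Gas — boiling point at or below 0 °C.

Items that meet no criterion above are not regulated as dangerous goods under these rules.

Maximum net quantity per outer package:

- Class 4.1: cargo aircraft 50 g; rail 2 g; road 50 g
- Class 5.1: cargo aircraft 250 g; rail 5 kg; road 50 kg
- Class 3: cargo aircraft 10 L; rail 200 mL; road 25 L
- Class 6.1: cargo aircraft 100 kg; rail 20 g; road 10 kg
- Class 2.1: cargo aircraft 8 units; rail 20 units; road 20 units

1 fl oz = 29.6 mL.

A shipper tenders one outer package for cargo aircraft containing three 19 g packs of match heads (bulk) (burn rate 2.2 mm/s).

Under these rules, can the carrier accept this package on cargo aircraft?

With burn rate 2.2 mm/s (> 1.8 mm/s), the match heads (bulk) fall in Class 4.1.
Class 4.1 quantity: three 19 g packs = 57 g.
57 g > 50 g (cargo aircraft limit, Class 4.1) — over the limit.

No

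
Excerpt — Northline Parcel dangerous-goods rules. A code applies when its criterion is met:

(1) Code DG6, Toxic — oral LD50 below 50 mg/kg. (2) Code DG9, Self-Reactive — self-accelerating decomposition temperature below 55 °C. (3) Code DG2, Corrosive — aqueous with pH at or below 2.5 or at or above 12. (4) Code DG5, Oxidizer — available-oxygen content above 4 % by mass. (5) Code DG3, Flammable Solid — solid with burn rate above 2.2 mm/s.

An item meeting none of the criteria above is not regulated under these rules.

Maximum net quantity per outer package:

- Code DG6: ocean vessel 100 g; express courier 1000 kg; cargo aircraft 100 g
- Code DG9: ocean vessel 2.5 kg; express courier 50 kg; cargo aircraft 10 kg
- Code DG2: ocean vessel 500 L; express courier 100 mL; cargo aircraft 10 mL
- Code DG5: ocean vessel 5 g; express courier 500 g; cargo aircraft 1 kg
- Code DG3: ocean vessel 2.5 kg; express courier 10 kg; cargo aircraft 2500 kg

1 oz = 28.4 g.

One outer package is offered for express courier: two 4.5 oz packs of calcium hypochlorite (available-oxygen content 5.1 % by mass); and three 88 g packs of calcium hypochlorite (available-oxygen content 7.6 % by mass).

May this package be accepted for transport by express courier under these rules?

No

The calcium hypochlorite has available-oxygen content 5.1 % by mass, which is > 4 % by mass, so it is Code DG5 (Oxidizer).
Calcium hypochlorite: available-oxygen content 7.6 % by mass > 4 % by mass → Code DG5 (Oxidizer).
Total Code DG5: (two 4.5 oz packs = 255.6 g) + (three 88 g packs = 264 g) = 519.6 g.
519.6 g > 500 g (express courier limit, Code DG5) — over the limit.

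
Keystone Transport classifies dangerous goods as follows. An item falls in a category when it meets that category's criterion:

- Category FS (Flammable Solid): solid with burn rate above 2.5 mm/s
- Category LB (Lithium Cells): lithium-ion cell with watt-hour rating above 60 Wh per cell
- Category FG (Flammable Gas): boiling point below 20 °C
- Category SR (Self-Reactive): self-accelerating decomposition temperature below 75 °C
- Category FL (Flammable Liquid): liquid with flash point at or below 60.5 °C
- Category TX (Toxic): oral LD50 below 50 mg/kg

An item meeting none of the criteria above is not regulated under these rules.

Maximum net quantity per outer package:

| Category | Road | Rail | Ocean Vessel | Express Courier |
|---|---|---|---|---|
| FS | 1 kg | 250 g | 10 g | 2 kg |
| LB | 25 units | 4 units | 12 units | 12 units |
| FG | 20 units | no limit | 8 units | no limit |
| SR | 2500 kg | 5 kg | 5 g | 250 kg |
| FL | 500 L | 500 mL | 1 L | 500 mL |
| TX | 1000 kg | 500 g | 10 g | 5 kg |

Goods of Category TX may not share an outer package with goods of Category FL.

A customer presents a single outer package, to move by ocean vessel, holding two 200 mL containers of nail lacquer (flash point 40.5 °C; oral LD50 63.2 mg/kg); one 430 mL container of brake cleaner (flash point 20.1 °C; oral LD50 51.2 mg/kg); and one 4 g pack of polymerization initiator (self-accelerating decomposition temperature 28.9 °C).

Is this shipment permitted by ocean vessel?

With flash point 40.5 °C (≤ 60.5 °C), the nail lacquer falls in Category FL.
With flash point 20.1 °C (≤ 60.5 °C), the brake cleaner falls in Category FL.
The polymerization initiator has self-accelerating decomposition temperature 28.9 °C, which is < 75 °C, so it is Category SR (Self-Reactive).
Category SR quantity: 4 g.
That is within the Category SR ocean vessel limit of 5 g.
Category FL net quantity: (two 200 mL containers = 400 mL) + 430 mL = 830 mL.
830 mL ≤ 1 L (ocean vessel limit, Category FL) — within limit.
The segregation rule (Category TX with Category FL) does not apply to Category SR with Category FL.
Every hazard category is within its ocean vessel limit and no segregation rule is violated.

Yes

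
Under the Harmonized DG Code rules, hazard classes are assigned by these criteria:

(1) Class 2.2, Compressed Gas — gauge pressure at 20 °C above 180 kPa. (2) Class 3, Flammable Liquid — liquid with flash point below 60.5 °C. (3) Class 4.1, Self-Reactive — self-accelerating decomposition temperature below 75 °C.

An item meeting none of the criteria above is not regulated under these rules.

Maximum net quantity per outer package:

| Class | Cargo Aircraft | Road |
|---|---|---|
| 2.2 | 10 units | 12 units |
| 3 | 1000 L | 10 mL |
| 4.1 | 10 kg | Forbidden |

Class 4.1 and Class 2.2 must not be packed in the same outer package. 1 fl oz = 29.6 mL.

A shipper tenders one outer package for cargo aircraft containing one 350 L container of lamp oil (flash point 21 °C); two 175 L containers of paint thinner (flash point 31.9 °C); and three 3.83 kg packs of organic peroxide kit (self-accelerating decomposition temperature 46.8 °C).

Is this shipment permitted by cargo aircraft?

Flash point 21 °C meets the Class 3 criterion (Flammable Liquid), so the lamp oil is Class 3.
The paint thinner has flash point 31.9 °C, which is < 60.5 °C, so it is Class 3 (Flammable Liquid).
Organic peroxide kit: self-accelerating decomposition temperature 46.8 °C < 75 °C → Class 4.1 (Self-Reactive).
Class 3 net quantity: 350 L + (two 175 L containers = 350 L) = 700 L.
That is within the Class 3 cargo aircraft limit of 1000 L.
Class 4.1 quantity: three 3.83 kg packs = 11.49 kg.
11.49 kg > 10 kg (cargo aircraft limit, Class 4.1) — over the limit.
The segregation rule (Class 4.1 with Class 2.2) does not apply to Class 3 with Class 4.1.

No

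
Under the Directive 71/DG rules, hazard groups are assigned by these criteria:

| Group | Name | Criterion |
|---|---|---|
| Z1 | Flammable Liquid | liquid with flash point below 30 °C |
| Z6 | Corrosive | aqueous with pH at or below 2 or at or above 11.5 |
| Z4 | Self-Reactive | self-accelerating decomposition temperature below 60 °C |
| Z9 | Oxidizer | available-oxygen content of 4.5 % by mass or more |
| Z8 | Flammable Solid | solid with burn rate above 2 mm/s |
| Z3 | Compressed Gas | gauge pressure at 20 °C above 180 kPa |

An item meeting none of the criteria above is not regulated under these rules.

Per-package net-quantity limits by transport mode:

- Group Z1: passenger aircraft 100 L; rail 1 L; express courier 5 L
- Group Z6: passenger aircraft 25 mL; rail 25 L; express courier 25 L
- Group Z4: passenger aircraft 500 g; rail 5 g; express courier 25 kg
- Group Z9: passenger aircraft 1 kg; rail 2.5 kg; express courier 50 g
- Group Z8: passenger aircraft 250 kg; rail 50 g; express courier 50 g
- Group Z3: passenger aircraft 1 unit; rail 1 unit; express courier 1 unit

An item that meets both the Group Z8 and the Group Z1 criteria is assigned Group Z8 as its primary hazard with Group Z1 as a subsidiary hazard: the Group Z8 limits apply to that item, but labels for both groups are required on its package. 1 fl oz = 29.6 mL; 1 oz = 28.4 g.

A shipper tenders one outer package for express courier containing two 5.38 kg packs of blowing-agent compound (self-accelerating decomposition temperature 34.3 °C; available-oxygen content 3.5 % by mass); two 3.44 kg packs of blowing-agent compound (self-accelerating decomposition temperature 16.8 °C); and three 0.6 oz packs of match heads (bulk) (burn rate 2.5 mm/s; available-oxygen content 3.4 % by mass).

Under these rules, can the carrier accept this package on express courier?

Self-accelerating decomposition temperature 34.3 °C meets the Group Z4 criterion (Self-Reactive), so the blowing-agent compound is Group Z4.
Self-accelerating decomposition temperature 16.8 °C meets the Group Z4 criterion (Self-Reactive), so the blowing-agent compound is Group Z4.
Burn rate 2.5 mm/s meets the Group Z8 criterion (Flammable Solid), so the match heads (bulk) are Group Z8.
Group Z4 net quantity: (two 5.38 kg packs = 10.76 kg) + (two 3.44 kg packs = 6.88 kg) = 17.64 kg.
That is within the Group Z4 express courier limit of 25 kg.
Group Z8 quantity: three 0.6 oz packs = 51.12 g.
51.12 g exceeds the express courier limit of 50 g for Group Z8.

No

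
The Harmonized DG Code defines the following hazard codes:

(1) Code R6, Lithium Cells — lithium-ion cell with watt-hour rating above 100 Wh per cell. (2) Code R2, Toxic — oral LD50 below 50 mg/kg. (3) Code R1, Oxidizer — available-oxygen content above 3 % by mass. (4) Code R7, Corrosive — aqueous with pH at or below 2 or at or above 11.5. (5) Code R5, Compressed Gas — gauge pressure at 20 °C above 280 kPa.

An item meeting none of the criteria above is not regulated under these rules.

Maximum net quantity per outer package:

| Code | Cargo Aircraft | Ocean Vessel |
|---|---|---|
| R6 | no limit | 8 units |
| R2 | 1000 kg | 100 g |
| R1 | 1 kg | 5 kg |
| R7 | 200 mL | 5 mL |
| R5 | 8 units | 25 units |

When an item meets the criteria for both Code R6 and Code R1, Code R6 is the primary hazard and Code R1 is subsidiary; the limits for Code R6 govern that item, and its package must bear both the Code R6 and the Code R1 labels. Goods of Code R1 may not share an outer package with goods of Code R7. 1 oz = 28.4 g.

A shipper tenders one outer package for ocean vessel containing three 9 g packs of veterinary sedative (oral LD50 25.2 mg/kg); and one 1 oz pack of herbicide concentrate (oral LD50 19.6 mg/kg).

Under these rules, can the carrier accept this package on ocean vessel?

With oral LD50 25.2 mg/kg (< 50 mg/kg), the veterinary sedative falls in Code R2.
With oral LD50 19.6 mg/kg (< 50 mg/kg), the herbicide concentrate falls in Code R2.
Total Code R2: (three 9 g packs = 27 g) + (one 1 oz pack = 28.4 g) = 55.4 g.
That is within the Code R2 ocean vessel limit of 100 g.

Yes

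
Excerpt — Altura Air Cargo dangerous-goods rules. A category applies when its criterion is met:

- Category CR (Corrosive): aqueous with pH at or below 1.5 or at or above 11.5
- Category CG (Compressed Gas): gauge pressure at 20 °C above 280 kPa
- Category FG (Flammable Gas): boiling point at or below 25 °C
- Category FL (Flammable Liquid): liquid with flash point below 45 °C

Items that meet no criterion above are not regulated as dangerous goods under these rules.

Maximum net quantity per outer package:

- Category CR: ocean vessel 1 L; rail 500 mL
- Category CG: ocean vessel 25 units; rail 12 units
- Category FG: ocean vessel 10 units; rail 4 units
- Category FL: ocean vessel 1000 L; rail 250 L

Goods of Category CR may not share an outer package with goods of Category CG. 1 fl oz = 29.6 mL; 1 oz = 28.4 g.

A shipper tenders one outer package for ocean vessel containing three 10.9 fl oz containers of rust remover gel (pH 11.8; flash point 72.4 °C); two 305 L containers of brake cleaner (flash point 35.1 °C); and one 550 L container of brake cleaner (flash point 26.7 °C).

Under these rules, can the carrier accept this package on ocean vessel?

No

pH 11.8 meets the Category CR criterion (Corrosive), so the rust remover gel is Category CR.
The brake cleaner has flash point 35.1 °C, which is < 45 °C, so it is Category FL (Flammable Liquid).
The brake cleaner has flash point 26.7 °C, which is < 45 °C, so it is Category FL (Flammable Liquid).
Category FL net quantity: (two 305 L containers = 610 L) + 550 L = 1160 L.
1160 L exceeds the ocean vessel limit of 1000 L for Category FL.
Category CR quantity: three 10.9 fl oz containers = 967.92 mL.
That is within the Category CR ocean vessel limit of 1 L.
The segregation rule (Category CR with Category CG) does not apply to Category FL with Category CR.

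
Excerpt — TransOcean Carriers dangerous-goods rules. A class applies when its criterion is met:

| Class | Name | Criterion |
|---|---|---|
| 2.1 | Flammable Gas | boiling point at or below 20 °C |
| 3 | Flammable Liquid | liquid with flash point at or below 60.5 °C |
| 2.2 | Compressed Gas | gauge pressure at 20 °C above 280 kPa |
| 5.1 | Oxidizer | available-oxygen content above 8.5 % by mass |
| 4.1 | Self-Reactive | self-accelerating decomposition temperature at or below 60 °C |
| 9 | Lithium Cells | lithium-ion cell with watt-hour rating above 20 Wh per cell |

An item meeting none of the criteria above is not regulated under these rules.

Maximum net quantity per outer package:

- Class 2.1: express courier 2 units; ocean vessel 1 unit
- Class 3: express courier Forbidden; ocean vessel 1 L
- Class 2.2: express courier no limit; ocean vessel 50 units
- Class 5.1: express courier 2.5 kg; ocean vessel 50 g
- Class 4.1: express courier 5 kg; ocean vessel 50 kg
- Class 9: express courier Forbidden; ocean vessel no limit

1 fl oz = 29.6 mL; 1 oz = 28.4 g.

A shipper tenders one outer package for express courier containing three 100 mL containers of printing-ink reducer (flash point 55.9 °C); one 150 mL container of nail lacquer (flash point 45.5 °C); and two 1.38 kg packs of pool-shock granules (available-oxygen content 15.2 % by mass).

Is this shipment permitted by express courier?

No

The printing-ink reducer has flash point 55.9 °C, which is ≤ 60.5 °C, so it is Class 3 (Flammable Liquid).
With flash point 45.5 °C (≤ 60.5 °C), the nail lacquer falls in Class 3.
Pool-shock granules: available-oxygen content 15.2 % by mass > 8.5 % by mass → Class 5.1 (Oxidizer).
Total Class 3: (three 100 mL containers = 300 mL) + 150 mL = 450 mL.
By express courier, Class 3 is Forbidden regardless of quantity.
Class 5.1 quantity: two 1.38 kg packs = 2.76 kg.
2.76 kg > 2.5 kg (express courier limit, Class 5.1) — over the limit.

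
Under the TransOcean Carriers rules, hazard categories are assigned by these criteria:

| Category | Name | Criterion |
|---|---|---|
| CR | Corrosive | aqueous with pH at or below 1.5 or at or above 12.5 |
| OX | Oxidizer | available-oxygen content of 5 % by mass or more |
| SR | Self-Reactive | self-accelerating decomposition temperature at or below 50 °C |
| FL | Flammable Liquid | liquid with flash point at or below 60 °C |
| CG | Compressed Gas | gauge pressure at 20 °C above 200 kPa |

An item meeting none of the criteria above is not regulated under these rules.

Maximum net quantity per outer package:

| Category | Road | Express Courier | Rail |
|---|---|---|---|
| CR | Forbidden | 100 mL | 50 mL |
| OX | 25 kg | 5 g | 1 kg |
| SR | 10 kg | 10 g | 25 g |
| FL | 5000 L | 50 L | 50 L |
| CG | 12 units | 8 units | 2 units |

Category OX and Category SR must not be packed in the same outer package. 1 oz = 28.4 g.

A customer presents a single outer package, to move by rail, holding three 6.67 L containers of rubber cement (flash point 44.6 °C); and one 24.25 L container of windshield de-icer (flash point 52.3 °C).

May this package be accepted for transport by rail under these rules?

Yes

With flash point 44.6 °C (≤ 60 °C), the rubber cement falls in Category FL.
Flash point 52.3 °C meets the Category FL criterion (Flammable Liquid), so the windshield de-icer is Category FL.
Category FL net quantity: (three 6.67 L containers = 20.01 L) + 24.25 L = 44.26 L.
That is within the Category FL rail limit of 50 L.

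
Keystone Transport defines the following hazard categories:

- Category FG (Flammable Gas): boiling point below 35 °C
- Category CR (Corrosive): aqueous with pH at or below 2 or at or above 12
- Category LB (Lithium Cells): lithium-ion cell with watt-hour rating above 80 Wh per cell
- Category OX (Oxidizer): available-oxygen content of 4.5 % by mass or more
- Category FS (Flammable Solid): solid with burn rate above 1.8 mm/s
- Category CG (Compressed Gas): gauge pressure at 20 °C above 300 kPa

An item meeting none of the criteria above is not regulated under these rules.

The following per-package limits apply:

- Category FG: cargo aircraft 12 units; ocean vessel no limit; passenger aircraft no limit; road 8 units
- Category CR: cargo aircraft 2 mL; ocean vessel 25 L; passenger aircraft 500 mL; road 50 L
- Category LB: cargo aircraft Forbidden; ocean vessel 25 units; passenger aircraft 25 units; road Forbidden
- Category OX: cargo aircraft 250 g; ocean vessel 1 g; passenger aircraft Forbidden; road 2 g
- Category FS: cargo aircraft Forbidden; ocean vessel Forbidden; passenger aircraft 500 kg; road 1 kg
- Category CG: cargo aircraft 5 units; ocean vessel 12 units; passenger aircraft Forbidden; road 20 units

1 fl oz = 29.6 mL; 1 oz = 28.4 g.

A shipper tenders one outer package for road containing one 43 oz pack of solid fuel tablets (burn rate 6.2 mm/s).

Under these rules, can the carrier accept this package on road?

Burn rate 6.2 mm/s meets the Category FS criterion (Flammable Solid), so the solid fuel tablets are Category FS.
Category FS quantity: one 43 oz pack = 1221.2 g.
1221.2 g exceeds the road limit of 1 kg for Category FS.

No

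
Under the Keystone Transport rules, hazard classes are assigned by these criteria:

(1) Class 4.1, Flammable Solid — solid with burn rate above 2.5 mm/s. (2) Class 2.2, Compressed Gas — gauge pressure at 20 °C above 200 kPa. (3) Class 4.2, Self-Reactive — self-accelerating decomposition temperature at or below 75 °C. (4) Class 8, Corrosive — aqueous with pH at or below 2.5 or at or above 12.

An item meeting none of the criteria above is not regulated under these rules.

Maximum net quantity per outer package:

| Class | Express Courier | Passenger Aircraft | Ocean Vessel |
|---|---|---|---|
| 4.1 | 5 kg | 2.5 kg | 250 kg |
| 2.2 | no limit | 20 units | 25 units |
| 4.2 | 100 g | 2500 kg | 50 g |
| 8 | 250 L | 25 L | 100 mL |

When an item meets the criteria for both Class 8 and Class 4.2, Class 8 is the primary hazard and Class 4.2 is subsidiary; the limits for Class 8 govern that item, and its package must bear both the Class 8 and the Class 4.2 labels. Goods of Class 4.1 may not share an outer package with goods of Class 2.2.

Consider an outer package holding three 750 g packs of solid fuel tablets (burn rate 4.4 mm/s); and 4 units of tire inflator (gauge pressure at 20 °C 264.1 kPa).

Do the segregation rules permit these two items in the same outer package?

With burn rate 4.4 mm/s (> 2.5 mm/s), the solid fuel tablets fall in Class 4.1.
The tire inflator has gauge pressure at 20 °C 264.1 kPa, which is > 200 kPa, so it is Class 2.2 (Compressed Gas).
Class 4.1 and Class 2.2 may not share an outer package.

No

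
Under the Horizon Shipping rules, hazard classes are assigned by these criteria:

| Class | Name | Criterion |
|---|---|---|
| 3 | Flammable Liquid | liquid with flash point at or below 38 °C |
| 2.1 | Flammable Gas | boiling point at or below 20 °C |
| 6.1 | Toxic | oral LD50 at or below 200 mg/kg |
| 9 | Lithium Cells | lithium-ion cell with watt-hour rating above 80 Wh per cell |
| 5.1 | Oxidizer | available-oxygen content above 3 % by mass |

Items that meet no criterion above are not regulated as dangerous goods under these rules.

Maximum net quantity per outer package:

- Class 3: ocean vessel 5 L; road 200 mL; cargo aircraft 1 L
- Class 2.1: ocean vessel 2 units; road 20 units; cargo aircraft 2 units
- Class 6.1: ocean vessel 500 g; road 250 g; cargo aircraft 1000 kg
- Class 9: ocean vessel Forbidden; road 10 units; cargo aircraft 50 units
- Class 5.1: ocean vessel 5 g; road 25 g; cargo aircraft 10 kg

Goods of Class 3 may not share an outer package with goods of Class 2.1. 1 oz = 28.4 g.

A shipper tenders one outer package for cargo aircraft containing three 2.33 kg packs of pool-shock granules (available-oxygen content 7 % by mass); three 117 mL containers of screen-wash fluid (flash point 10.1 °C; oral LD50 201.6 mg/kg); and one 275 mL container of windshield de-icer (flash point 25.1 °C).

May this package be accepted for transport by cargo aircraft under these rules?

Yes

The pool-shock granules have available-oxygen content 7 % by mass, which is > 3 % by mass, so they are Class 5.1 (Oxidizer).
Flash point 10.1 °C meets the Class 3 criterion (Flammable Liquid), so the screen-wash fluid is Class 3.
The windshield de-icer has flash point 25.1 °C, which is ≤ 38 °C, so it is Class 3 (Flammable Liquid).
Total Class 3: (three 117 mL containers = 351 mL) + 275 mL = 626 mL.
626 mL is within the cargo aircraft limit of 1 L for Class 3.
Class 5.1 quantity: three 2.33 kg packs = 6.99 kg.
6.99 kg ≤ 10 kg (cargo aircraft limit, Class 5.1) — within limit.
The segregation rule (Class 3 with Class 2.1) does not apply to Class 3 with Class 5.1.
Every hazard class is within its cargo aircraft limit and no segregation rule is violated.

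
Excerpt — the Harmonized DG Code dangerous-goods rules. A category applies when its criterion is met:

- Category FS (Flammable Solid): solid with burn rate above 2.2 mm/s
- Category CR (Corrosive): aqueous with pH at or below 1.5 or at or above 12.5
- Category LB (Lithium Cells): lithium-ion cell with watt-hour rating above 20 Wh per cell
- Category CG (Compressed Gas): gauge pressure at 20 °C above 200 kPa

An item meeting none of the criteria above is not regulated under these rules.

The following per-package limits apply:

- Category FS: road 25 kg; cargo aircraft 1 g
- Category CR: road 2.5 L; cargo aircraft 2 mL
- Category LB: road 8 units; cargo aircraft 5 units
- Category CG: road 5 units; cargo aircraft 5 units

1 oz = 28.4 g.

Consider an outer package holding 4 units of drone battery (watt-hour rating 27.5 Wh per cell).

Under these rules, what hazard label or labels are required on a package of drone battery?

The drone battery has watt-hour rating 27.5 Wh per cell, which is > 20 Wh per cell, so it is Category LB (Lithium Cells).
Only the Category LB label is required.

Category LB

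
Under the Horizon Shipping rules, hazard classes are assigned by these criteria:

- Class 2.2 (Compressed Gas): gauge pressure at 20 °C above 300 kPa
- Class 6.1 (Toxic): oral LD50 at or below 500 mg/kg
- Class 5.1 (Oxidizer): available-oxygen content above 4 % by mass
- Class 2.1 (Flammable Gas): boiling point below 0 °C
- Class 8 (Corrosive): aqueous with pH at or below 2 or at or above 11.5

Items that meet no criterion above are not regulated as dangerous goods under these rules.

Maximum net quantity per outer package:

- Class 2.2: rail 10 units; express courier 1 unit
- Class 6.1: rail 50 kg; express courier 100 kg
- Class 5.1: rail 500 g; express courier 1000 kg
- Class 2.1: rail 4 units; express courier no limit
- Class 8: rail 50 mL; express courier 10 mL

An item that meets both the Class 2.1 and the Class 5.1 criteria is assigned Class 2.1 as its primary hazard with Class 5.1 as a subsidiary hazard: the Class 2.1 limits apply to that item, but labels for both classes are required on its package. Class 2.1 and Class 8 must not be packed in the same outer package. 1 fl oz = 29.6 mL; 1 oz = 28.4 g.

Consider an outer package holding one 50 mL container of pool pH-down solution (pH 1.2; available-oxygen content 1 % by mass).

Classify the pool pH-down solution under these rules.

With pH 1.2 (≤ 2), the pool pH-down solution falls in Class 8.

Class 8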